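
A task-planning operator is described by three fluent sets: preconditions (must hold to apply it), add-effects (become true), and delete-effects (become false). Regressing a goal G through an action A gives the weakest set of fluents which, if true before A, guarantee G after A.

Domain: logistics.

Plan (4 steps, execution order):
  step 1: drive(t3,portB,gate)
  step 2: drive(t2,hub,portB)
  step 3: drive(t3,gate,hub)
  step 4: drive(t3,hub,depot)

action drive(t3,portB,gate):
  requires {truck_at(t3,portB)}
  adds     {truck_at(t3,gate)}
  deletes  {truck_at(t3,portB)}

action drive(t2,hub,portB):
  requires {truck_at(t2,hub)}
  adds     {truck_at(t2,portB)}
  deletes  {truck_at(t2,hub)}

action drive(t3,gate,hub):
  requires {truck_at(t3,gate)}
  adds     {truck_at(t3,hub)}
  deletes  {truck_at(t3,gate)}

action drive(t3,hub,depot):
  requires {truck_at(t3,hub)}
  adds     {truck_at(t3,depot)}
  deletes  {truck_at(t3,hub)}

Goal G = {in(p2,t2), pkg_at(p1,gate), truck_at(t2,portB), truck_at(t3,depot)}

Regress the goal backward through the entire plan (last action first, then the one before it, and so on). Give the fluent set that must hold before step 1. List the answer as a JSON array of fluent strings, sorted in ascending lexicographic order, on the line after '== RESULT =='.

Regress step by step:
  through step 4 (drive(t3,hub,depot)): drop {truck_at(t3,depot)}, keep {in(p2,t2), pkg_at(p1,gate), truck_at(t2,portB)}, require {truck_at(t3,hub)}
    → {in(p2,t2), pkg_at(p1,gate), truck_at(t2,portB), truck_at(t3,hub)}
  through step 3 (drive(t3,gate,hub)): drop {truck_at(t3,hub)}, keep {in(p2,t2), pkg_at(p1,gate), truck_at(t2,portB)}, require {truck_at(t3,gate)}
    → {in(p2,t2), pkg_at(p1,gate), truck_at(t2,portB), truck_at(t3,gate)}
  through step 2 (drive(t2,hub,portB)): drop {truck_at(t2,portB)}, keep {in(p2,t2), pkg_at(p1,gate), truck_at(t3,gate)}, require {truck_at(t2,hub)}
    → {in(p2,t2), pkg_at(p1,gate), truck_at(t2,hub), truck_at(t3,gate)}
  through step 1 (drive(t3,portB,gate)): drop {truck_at(t3,gate)}, keep {in(p2,t2), pkg_at(p1,gate), truck_at(t2,hub)}, require {truck_at(t3,portB)}
    → {in(p2,t2), pkg_at(p1,gate), truck_at(t2,hub), truck_at(t3,portB)}

== RESULT ==
["in(p2,t2)", "pkg_at(p1,gate)", "truck_at(t2,hub)", "truck_at(t3,portB)"]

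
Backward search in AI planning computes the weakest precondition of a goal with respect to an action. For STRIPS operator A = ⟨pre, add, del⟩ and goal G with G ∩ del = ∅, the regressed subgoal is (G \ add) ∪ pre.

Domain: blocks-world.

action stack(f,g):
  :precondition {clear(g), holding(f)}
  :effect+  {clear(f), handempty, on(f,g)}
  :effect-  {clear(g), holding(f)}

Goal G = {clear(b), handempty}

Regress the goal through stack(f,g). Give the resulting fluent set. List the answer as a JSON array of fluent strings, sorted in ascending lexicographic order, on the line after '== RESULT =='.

Compute (G \ add) ∪ pre:
  G ∩ del = {}  (empty — regression defined)
  G \ add = {clear(b), handempty} \ {clear(f), handempty, on(f,g)} = {clear(b)}
  ∪ pre   = {clear(b)} ∪ {clear(g), holding(f)}
          = {clear(b), clear(g), holding(f)}

== RESULT ==
["clear(b)", "clear(g)", "holding(f)"]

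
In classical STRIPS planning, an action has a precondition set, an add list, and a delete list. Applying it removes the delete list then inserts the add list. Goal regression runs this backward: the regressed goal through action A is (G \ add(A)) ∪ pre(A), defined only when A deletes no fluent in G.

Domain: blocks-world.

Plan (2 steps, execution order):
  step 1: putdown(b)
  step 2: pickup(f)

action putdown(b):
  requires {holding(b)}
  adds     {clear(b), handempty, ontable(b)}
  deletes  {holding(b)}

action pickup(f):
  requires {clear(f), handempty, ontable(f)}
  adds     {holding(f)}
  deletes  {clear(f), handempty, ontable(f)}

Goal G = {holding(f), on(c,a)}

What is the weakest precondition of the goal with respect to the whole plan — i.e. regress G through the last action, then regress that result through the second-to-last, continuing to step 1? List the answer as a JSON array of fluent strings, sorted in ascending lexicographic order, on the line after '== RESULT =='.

Work backward from the goal:
  through step 2 (pickup(f)): drop {holding(f)}, keep {on(c,a)}, require {clear(f), handempty, ontable(f)}
    → {clear(f), handempty, on(c,a), ontable(f)}
  through step 1 (putdown(b)): drop {handempty}, keep {clear(f), on(c,a), ontable(f)}, require {holding(b)}
    → {clear(f), holding(b), on(c,a), ontable(f)}

== RESULT ==
["clear(f)", "holding(b)", "on(c,a)", "ontable(f)"]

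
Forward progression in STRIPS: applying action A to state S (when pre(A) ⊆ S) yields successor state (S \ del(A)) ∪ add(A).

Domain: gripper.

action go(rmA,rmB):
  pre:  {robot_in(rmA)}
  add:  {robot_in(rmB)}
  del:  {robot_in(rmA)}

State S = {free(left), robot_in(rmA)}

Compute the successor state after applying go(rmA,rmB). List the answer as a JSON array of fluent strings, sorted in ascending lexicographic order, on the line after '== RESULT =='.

Progress:
  pre ⊆ S: {robot_in(rmA)} ⊆ S  — applicable
  S \ del = {free(left)}
  ∪ add   = {free(left), robot_in(rmB)}

== RESULT ==
["free(left)", "robot_in(rmB)"]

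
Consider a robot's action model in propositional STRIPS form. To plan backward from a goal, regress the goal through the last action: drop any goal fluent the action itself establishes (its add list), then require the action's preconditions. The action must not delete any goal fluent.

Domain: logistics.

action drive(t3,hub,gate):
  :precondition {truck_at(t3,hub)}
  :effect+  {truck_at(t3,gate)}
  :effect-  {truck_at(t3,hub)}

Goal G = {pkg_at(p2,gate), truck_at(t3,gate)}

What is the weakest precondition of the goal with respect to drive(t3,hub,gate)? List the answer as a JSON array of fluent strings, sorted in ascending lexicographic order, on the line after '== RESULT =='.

Compute (G \ add) ∪ pre:
  G ∩ del = {}  (empty — regression defined)
  G \ add = {pkg_at(p2,gate), truck_at(t3,gate)} \ {truck_at(t3,gate)} = {pkg_at(p2,gate)}
  ∪ pre   = {pkg_at(p2,gate)} ∪ {truck_at(t3,hub)}
          = {pkg_at(p2,gate), truck_at(t3,hub)}

== RESULT ==
["pkg_at(p2,gate)", "truck_at(t3,hub)"]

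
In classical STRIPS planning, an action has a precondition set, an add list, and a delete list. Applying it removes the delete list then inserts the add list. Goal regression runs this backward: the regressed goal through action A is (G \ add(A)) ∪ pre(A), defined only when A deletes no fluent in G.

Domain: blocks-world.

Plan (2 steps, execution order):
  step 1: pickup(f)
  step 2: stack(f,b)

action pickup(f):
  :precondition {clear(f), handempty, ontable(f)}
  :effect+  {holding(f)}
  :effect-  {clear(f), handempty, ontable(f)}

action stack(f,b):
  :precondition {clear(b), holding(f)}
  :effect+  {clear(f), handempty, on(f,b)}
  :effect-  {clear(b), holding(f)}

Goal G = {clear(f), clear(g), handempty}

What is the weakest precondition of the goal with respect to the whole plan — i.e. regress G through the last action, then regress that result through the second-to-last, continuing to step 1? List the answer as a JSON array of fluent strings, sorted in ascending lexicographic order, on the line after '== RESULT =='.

Regress step by step:
  through step 2 (stack(f,b)): drop {clear(f), handempty}, keep {clear(g)}, require {clear(b), holding(f)}
    → {clear(b), clear(g), holding(f)}
  through step 1 (pickup(f)): drop {holding(f)}, keep {clear(b), clear(g)}, require {clear(f), handempty, ontable(f)}
    → {clear(b), clear(f), clear(g), handempty, ontable(f)}

== RESULT ==
["clear(b)", "clear(f)", "clear(g)", "handempty", "ontable(f)"]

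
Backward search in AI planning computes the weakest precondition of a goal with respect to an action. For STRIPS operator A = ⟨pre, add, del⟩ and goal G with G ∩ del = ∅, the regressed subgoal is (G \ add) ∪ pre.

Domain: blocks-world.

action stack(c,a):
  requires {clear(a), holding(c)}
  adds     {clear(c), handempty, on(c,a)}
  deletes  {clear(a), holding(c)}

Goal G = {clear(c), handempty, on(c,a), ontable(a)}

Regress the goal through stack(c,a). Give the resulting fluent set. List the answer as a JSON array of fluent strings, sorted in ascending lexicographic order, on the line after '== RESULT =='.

Regress:
  G ∩ del = {}  (empty — regression defined)
  G \ add = {clear(c), handempty, on(c,a), ontable(a)} \ {clear(c), handempty, on(c,a)} = {ontable(a)}
  ∪ pre   = {ontable(a)} ∪ {clear(a), holding(c)}
          = {clear(a), holding(c), ontable(a)}

== RESULT ==
["clear(a)", "holding(c)", "ontable(a)"]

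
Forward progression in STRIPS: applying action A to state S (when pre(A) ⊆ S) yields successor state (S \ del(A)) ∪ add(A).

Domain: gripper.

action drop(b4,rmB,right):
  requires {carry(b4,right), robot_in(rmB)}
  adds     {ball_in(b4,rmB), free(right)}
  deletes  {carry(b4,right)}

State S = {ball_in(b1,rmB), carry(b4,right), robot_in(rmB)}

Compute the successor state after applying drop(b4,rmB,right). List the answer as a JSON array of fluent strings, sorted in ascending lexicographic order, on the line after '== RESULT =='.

Compute (S \ del) ∪ add:
  pre ⊆ S: {carry(b4,right), robot_in(rmB)} ⊆ S  — applicable
  S \ del = {ball_in(b1,rmB), robot_in(rmB)}
  ∪ add   = {ball_in(b1,rmB), ball_in(b4,rmB), free(right), robot_in(rmB)}

== RESULT ==
["ball_in(b1,rmB)", "ball_in(b4,rmB)", "free(right)", "robot_in(rmB)"]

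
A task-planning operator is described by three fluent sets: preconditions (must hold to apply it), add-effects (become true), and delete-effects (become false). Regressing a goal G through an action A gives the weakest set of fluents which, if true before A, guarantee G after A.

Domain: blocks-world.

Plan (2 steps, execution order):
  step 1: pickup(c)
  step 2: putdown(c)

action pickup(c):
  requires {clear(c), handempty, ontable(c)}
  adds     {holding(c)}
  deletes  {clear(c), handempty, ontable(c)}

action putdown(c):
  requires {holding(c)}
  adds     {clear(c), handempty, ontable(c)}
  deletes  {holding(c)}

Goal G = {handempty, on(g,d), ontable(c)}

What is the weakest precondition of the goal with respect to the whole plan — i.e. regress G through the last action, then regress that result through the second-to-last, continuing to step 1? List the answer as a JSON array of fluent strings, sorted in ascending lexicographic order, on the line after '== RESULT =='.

Regress step by step:
  through step 2 (putdown(c)): drop {handempty, ontable(c)}, keep {on(g,d)}, require {holding(c)}
    → {holding(c), on(g,d)}
  through step 1 (pickup(c)): drop {holding(c)}, keep {on(g,d)}, require {clear(c), handempty, ontable(c)}
    → {clear(c), handempty, on(g,d), ontable(c)}

== RESULT ==
["clear(c)", "handempty", "on(g,d)", "ontable(c)"]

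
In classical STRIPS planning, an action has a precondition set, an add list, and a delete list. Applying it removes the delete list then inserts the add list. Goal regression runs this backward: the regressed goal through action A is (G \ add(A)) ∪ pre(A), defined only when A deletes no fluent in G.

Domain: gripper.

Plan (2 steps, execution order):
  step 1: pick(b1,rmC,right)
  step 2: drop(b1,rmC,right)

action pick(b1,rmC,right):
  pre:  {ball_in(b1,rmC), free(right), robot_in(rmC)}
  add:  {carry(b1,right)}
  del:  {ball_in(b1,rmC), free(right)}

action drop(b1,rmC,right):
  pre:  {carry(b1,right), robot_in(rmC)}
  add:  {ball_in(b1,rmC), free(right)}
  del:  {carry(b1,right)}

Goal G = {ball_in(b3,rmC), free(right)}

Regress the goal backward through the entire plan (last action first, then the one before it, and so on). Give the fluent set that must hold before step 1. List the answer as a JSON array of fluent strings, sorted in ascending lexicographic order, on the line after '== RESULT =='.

Regress step by step:
  through step 2 (drop(b1,rmC,right)): drop {free(right)}, keep {ball_in(b3,rmC)}, require {carry(b1,right), robot_in(rmC)}
    → {ball_in(b3,rmC), carry(b1,right), robot_in(rmC)}
  through step 1 (pick(b1,rmC,right)): drop {carry(b1,right)}, keep {ball_in(b3,rmC), robot_in(rmC)}, require {ball_in(b1,rmC), free(right), robot_in(rmC)}
    → {ball_in(b1,rmC), ball_in(b3,rmC), free(right), robot_in(rmC)}

== RESULT ==
["ball_in(b1,rmC)", "ball_in(b3,rmC)", "free(right)", "robot_in(rmC)"]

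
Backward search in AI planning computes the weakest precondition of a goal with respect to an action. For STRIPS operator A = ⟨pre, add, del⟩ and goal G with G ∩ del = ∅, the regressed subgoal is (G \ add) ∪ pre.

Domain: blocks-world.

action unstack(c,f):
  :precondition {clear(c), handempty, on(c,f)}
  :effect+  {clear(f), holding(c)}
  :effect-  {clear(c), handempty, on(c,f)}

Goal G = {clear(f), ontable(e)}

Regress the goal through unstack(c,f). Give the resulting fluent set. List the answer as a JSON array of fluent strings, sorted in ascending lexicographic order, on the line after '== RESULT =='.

Regress:
  G ∩ del = {}  (empty — regression defined)
  G \ add = {clear(f), ontable(e)} \ {clear(f), holding(c)} = {ontable(e)}
  ∪ pre   = {ontable(e)} ∪ {clear(c), handempty, on(c,f)}
          = {clear(c), handempty, on(c,f), ontable(e)}

== RESULT ==
["clear(c)", "handempty", "on(c,f)", "ontable(e)"]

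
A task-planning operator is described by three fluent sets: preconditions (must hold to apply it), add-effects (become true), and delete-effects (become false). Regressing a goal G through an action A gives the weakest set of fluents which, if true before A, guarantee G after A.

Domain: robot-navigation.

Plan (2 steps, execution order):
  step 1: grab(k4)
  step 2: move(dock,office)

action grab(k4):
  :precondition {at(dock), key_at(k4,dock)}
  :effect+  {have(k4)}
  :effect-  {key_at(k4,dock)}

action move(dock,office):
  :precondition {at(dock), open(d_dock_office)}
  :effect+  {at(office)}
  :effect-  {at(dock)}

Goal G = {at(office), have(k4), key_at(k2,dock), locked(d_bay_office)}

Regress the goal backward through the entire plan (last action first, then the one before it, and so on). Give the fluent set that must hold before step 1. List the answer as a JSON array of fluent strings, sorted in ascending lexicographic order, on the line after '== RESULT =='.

Work backward from the goal:
  through step 2 (move(dock,office)): drop {at(office)}, keep {have(k4), key_at(k2,dock), locked(d_bay_office)}, require {at(dock), open(d_dock_office)}
    → {at(dock), have(k4), key_at(k2,dock), locked(d_bay_office), open(d_dock_office)}
  through step 1 (grab(k4)): drop {have(k4)}, keep {at(dock), key_at(k2,dock), locked(d_bay_office), open(d_dock_office)}, require {at(dock), key_at(k4,dock)}
    → {at(dock), key_at(k2,dock), key_at(k4,dock), locked(d_bay_office), open(d_dock_office)}

== RESULT ==
["at(dock)", "key_at(k2,dock)", "key_at(k4,dock)", "locked(d_bay_office)", "open(d_dock_office)"]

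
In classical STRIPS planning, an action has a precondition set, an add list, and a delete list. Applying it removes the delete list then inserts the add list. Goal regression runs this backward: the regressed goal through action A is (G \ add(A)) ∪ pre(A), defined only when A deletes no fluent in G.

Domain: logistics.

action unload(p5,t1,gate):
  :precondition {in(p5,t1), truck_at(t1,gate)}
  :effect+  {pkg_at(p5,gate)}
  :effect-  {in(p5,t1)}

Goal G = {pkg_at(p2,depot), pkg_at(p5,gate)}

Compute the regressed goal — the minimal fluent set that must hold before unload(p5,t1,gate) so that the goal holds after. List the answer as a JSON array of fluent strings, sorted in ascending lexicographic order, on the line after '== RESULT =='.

Regress:
  G ∩ del = {}  (empty — regression defined)
  G \ add = {pkg_at(p2,depot), pkg_at(p5,gate)} \ {pkg_at(p5,gate)} = {pkg_at(p2,depot)}
  ∪ pre   = {pkg_at(p2,depot)} ∪ {in(p5,t1), truck_at(t1,gate)}
          = {in(p5,t1), pkg_at(p2,depot), truck_at(t1,gate)}

== RESULT ==
["in(p5,t1)", "pkg_at(p2,depot)", "truck_at(t1,gate)"]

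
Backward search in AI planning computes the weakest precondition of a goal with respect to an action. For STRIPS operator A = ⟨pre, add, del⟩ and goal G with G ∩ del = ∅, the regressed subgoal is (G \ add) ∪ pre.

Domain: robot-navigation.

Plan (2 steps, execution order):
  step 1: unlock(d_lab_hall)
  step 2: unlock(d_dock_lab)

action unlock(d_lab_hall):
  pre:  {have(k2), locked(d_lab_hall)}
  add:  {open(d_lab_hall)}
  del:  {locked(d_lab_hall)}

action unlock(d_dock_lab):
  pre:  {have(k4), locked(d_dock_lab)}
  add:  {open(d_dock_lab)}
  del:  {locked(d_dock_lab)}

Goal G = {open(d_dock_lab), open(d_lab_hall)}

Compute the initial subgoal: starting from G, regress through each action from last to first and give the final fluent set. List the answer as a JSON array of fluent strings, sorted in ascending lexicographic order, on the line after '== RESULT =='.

Regress step by step:
  through step 2 (unlock(d_dock_lab)): drop {open(d_dock_lab)}, keep {open(d_lab_hall)}, require {have(k4), locked(d_dock_lab)}
    → {have(k4), locked(d_dock_lab), open(d_lab_hall)}
  through step 1 (unlock(d_lab_hall)): drop {open(d_lab_hall)}, keep {have(k4), locked(d_dock_lab)}, require {have(k2), locked(d_lab_hall)}
    → {have(k2), have(k4), locked(d_dock_lab), locked(d_lab_hall)}

== RESULT ==
["have(k2)", "have(k4)", "locked(d_dock_lab)", "locked(d_lab_hall)"]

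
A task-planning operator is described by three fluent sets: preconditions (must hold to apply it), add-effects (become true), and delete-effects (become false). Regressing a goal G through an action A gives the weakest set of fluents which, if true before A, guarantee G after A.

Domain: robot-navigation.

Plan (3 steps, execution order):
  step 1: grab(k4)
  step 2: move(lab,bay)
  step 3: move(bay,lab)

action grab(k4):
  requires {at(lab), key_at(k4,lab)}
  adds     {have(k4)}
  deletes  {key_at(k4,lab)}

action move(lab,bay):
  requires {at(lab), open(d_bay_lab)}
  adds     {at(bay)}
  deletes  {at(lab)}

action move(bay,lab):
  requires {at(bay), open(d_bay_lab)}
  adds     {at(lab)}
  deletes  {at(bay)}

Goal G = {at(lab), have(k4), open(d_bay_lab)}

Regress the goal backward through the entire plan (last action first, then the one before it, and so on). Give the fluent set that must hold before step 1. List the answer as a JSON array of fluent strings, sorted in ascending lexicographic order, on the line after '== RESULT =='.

Regress step by step:
  through step 3 (move(bay,lab)): drop {at(lab)}, keep {have(k4), open(d_bay_lab)}, require {at(bay), open(d_bay_lab)}
    → {at(bay), have(k4), open(d_bay_lab)}
  through step 2 (move(lab,bay)): drop {at(bay)}, keep {have(k4), open(d_bay_lab)}, require {at(lab), open(d_bay_lab)}
    → {at(lab), have(k4), open(d_bay_lab)}
  through step 1 (grab(k4)): drop {have(k4)}, keep {at(lab), open(d_bay_lab)}, require {at(lab), key_at(k4,lab)}
    → {at(lab), key_at(k4,lab), open(d_bay_lab)}

== RESULT ==
["at(lab)", "key_at(k4,lab)", "open(d_bay_lab)"]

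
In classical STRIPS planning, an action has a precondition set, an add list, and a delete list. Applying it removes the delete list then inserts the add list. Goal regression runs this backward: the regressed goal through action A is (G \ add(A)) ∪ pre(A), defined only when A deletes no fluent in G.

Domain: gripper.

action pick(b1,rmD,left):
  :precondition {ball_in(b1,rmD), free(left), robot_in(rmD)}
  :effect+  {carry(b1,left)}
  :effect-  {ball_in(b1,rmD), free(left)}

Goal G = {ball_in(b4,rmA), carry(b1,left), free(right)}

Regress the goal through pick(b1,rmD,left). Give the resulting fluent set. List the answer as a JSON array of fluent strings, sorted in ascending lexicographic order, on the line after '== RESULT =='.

Compute (G \ add) ∪ pre:
  G ∩ del = {}  (empty — regression defined)
  G \ add = {ball_in(b4,rmA), carry(b1,left), free(right)} \ {carry(b1,left)} = {ball_in(b4,rmA), free(right)}
  ∪ pre   = {ball_in(b4,rmA), free(right)} ∪ {ball_in(b1,rmD), free(left), robot_in(rmD)}
          = {ball_in(b1,rmD), ball_in(b4,rmA), free(left), free(right), robot_in(rmD)}

== RESULT ==
["ball_in(b1,rmD)", "ball_in(b4,rmA)", "free(left)", "free(right)", "robot_in(rmD)"]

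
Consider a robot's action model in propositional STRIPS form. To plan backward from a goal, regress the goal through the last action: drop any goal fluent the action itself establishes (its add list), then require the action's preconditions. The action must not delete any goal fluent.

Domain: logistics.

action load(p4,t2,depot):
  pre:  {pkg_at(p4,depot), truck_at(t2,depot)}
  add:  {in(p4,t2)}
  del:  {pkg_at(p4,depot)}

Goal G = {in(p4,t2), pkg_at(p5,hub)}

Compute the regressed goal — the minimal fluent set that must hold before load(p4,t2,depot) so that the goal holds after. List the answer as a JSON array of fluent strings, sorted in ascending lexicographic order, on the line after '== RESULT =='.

Compute (G \ add) ∪ pre:
  G ∩ del = {}  (empty — regression defined)
  G \ add = {in(p4,t2), pkg_at(p5,hub)} \ {in(p4,t2)} = {pkg_at(p5,hub)}
  ∪ pre   = {pkg_at(p5,hub)} ∪ {pkg_at(p4,depot), truck_at(t2,depot)}
          = {pkg_at(p4,depot), pkg_at(p5,hub), truck_at(t2,depot)}

== RESULT ==
["pkg_at(p4,depot)", "pkg_at(p5,hub)", "truck_at(t2,depot)"]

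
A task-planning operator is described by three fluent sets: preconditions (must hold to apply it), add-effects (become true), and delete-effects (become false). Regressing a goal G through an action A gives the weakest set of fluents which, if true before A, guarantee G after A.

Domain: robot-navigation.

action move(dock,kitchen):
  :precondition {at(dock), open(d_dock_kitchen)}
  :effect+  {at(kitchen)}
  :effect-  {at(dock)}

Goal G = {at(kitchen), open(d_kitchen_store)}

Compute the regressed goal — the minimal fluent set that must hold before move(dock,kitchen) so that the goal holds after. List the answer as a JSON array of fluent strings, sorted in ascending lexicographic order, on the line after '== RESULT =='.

Regress:
  G ∩ del = {}  (empty — regression defined)
  G \ add = {at(kitchen), open(d_kitchen_store)} \ {at(kitchen)} = {open(d_kitchen_store)}
  ∪ pre   = {open(d_kitchen_store)} ∪ {at(dock), open(d_dock_kitchen)}
          = {at(dock), open(d_dock_kitchen), open(d_kitchen_store)}

== RESULT ==
["at(dock)", "open(d_dock_kitchen)", "open(d_kitchen_store)"]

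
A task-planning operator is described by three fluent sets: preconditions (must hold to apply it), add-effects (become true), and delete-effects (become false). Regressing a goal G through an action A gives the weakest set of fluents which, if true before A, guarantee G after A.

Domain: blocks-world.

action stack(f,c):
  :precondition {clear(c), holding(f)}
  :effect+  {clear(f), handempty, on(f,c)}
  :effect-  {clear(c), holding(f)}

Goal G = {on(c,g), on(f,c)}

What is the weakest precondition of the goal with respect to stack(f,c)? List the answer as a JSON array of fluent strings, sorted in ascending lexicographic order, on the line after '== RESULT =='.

Regress:
  G ∩ del = {}  (empty — regression defined)
  G \ add = {on(c,g), on(f,c)} \ {clear(f), handempty, on(f,c)} = {on(c,g)}
  ∪ pre   = {on(c,g)} ∪ {clear(c), holding(f)}
          = {clear(c), holding(f), on(c,g)}

== RESULT ==
["clear(c)", "holding(f)", "on(c,g)"]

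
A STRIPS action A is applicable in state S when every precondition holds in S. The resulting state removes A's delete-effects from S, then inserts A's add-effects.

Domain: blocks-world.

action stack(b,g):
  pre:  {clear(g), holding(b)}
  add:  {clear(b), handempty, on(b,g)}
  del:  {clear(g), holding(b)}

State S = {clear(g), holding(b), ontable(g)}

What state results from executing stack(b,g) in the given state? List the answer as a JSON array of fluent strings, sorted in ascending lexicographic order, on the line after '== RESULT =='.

Progress:
  pre ⊆ S: {clear(g), holding(b)} ⊆ S  — applicable
  S \ del = {ontable(g)}
  ∪ add   = {clear(b), handempty, on(b,g), ontable(g)}

== RESULT ==
["clear(b)", "handempty", "on(b,g)", "ontable(g)"]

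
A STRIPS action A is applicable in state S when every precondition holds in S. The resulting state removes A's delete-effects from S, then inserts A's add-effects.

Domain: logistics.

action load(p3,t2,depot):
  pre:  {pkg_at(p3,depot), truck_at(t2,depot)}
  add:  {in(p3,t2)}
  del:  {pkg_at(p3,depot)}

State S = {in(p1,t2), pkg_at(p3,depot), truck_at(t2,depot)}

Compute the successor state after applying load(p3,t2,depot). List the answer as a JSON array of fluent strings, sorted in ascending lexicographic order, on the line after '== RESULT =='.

Progress:
  pre ⊆ S: {pkg_at(p3,depot), truck_at(t2,depot)} ⊆ S  — applicable
  S \ del = {in(p1,t2), truck_at(t2,depot)}
  ∪ add   = {in(p1,t2), in(p3,t2), truck_at(t2,depot)}

== RESULT ==
["in(p1,t2)", "in(p3,t2)", "truck_at(t2,depot)"]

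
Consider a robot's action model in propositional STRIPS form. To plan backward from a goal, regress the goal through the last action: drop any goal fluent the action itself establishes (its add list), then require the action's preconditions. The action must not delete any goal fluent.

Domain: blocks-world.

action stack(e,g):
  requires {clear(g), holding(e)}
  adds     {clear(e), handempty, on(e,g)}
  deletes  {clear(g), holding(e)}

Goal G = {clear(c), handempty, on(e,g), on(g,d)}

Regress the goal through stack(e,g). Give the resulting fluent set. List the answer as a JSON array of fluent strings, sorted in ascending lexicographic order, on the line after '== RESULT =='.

Compute (G \ add) ∪ pre:
  G ∩ del = {}  (empty — regression defined)
  G \ add = {clear(c), handempty, on(e,g), on(g,d)} \ {clear(e), handempty, on(e,g)} = {clear(c), on(g,d)}
  ∪ pre   = {clear(c), on(g,d)} ∪ {clear(g), holding(e)}
          = {clear(c), clear(g), holding(e), on(g,d)}

== RESULT ==
["clear(c)", "clear(g)", "holding(e)", "on(g,d)"]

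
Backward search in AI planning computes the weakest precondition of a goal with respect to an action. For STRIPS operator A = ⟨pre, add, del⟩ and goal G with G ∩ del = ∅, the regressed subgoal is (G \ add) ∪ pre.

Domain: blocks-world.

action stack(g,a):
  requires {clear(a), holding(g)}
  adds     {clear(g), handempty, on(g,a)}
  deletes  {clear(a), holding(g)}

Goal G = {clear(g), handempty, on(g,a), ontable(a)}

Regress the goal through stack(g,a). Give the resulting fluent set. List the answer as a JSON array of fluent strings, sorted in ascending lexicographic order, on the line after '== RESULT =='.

Compute (G \ add) ∪ pre:
  G ∩ del = {}  (empty — regression defined)
  G \ add = {clear(g), handempty, on(g,a), ontable(a)} \ {clear(g), handempty, on(g,a)} = {ontable(a)}
  ∪ pre   = {ontable(a)} ∪ {clear(a), holding(g)}
          = {clear(a), holding(g), ontable(a)}

== RESULT ==
["clear(a)", "holding(g)", "ontable(a)"]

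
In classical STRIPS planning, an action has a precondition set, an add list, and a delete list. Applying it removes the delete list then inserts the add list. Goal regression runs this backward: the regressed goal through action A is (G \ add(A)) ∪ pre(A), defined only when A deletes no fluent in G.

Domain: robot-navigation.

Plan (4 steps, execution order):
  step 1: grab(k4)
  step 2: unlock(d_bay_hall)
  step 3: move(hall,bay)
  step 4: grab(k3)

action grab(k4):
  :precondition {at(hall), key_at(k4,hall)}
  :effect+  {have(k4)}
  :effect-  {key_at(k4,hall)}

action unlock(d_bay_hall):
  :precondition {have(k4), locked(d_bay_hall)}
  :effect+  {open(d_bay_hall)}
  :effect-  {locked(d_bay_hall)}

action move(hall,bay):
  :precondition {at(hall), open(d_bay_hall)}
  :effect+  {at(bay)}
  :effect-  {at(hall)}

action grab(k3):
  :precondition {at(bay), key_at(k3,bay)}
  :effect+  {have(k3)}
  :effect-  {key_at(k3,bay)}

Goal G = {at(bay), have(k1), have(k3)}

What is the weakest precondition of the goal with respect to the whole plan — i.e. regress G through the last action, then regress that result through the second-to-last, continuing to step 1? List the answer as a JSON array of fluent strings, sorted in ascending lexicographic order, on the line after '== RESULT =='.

Work backward from the goal:
  through step 4 (grab(k3)): drop {have(k3)}, keep {at(bay), have(k1)}, require {at(bay), key_at(k3,bay)}
    → {at(bay), have(k1), key_at(k3,bay)}
  through step 3 (move(hall,bay)): drop {at(bay)}, keep {have(k1), key_at(k3,bay)}, require {at(hall), open(d_bay_hall)}
    → {at(hall), have(k1), key_at(k3,bay), open(d_bay_hall)}
  through step 2 (unlock(d_bay_hall)): drop {open(d_bay_hall)}, keep {at(hall), have(k1), key_at(k3,bay)}, require {have(k4), locked(d_bay_hall)}
    → {at(hall), have(k1), have(k4), key_at(k3,bay), locked(d_bay_hall)}
  through step 1 (grab(k4)): drop {have(k4)}, keep {at(hall), have(k1), key_at(k3,bay), locked(d_bay_hall)}, require {at(hall), key_at(k4,hall)}
    → {at(hall), have(k1), key_at(k3,bay), key_at(k4,hall), locked(d_bay_hall)}

== RESULT ==
["at(hall)", "have(k1)", "key_at(k3,bay)", "key_at(k4,hall)", "locked(d_bay_hall)"]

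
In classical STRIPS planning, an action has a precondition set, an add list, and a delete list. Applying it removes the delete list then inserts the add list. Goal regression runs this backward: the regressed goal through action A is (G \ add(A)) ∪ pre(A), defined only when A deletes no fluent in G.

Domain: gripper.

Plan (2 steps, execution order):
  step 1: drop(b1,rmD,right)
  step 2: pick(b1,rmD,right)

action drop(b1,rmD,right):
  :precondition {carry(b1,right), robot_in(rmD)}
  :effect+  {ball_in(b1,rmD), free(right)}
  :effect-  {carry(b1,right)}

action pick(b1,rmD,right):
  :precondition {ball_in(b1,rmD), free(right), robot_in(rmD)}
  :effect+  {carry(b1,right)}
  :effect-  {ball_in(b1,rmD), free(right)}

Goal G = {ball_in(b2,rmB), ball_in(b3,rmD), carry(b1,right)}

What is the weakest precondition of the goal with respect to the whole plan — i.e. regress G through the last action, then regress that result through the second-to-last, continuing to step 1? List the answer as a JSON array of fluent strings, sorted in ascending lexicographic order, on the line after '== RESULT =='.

Regress step by step:
  through step 2 (pick(b1,rmD,right)): drop {carry(b1,right)}, keep {ball_in(b2,rmB), ball_in(b3,rmD)}, require {ball_in(b1,rmD), free(right), robot_in(rmD)}
    → {ball_in(b1,rmD), ball_in(b2,rmB), ball_in(b3,rmD), free(right), robot_in(rmD)}
  through step 1 (drop(b1,rmD,right)): drop {ball_in(b1,rmD), free(right)}, keep {ball_in(b2,rmB), ball_in(b3,rmD), robot_in(rmD)}, require {carry(b1,right), robot_in(rmD)}
    → {ball_in(b2,rmB), ball_in(b3,rmD), carry(b1,right), robot_in(rmD)}

== RESULT ==
["ball_in(b2,rmB)", "ball_in(b3,rmD)", "carry(b1,right)", "robot_in(rmD)"]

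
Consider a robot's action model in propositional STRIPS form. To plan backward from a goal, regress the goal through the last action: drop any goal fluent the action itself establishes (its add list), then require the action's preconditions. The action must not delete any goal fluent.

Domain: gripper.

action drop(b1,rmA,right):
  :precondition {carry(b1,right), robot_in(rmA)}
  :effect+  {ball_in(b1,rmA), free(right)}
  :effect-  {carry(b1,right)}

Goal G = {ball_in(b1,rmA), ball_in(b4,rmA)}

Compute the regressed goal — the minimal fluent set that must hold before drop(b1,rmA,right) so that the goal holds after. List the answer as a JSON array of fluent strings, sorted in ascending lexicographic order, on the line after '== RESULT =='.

Regress:
  G ∩ del = {}  (empty — regression defined)
  G \ add = {ball_in(b1,rmA), ball_in(b4,rmA)} \ {ball_in(b1,rmA), free(right)} = {ball_in(b4,rmA)}
  ∪ pre   = {ball_in(b4,rmA)} ∪ {carry(b1,right), robot_in(rmA)}
          = {ball_in(b4,rmA), carry(b1,right), robot_in(rmA)}

== RESULT ==
["ball_in(b4,rmA)", "carry(b1,right)", "robot_in(rmA)"]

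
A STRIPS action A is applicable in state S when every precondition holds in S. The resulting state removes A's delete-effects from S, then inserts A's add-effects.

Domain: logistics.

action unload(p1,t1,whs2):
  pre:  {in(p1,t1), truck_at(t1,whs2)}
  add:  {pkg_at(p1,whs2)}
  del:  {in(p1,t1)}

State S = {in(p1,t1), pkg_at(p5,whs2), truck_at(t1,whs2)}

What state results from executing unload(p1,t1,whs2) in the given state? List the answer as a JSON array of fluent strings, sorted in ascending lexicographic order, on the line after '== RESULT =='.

Compute (S \ del) ∪ add:
  pre ⊆ S: {in(p1,t1), truck_at(t1,whs2)} ⊆ S  — applicable
  S \ del = {pkg_at(p5,whs2), truck_at(t1,whs2)}
  ∪ add   = {pkg_at(p1,whs2), pkg_at(p5,whs2), truck_at(t1,whs2)}

== RESULT ==
["pkg_at(p1,whs2)", "pkg_at(p5,whs2)", "truck_at(t1,whs2)"]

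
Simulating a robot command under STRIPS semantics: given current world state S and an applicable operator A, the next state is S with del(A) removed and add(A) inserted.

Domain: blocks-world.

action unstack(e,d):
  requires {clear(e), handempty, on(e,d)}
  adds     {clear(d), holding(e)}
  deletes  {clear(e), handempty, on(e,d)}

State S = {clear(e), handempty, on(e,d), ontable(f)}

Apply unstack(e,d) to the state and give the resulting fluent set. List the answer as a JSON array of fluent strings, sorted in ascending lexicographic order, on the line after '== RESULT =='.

Compute (S \ del) ∪ add:
  pre ⊆ S: {clear(e), handempty, on(e,d)} ⊆ S  — applicable
  S \ del = {ontable(f)}
  ∪ add   = {clear(d), holding(e), ontable(f)}

== RESULT ==
["clear(d)", "holding(e)", "ontable(f)"]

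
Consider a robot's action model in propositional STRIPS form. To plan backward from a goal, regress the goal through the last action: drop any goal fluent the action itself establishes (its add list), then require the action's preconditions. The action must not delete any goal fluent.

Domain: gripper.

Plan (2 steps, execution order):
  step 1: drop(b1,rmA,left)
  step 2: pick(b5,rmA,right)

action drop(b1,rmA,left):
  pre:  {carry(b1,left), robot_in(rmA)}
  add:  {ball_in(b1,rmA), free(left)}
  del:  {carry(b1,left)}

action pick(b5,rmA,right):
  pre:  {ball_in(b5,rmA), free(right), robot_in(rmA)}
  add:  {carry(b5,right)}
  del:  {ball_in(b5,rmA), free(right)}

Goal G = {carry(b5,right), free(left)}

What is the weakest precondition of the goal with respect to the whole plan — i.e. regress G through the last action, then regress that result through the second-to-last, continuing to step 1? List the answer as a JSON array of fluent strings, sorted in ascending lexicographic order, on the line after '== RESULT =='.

Work backward from the goal:
  through step 2 (pick(b5,rmA,right)): drop {carry(b5,right)}, keep {free(left)}, require {ball_in(b5,rmA), free(right), robot_in(rmA)}
    → {ball_in(b5,rmA), free(left), free(right), robot_in(rmA)}
  through step 1 (drop(b1,rmA,left)): drop {free(left)}, keep {ball_in(b5,rmA), free(right), robot_in(rmA)}, require {carry(b1,left), robot_in(rmA)}
    → {ball_in(b5,rmA), carry(b1,left), free(right), robot_in(rmA)}

== RESULT ==
["ball_in(b5,rmA)", "carry(b1,left)", "free(right)", "robot_in(rmA)"]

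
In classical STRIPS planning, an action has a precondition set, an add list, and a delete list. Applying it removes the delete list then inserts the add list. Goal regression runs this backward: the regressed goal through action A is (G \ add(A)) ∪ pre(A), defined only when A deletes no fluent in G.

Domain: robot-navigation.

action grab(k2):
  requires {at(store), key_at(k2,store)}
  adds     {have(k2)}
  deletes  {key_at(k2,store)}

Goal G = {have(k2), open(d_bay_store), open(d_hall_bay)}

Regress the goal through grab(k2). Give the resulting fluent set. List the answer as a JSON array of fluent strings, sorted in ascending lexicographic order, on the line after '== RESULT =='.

Regress:
  G ∩ del = {}  (empty — regression defined)
  G \ add = {have(k2), open(d_bay_store), open(d_hall_bay)} \ {have(k2)} = {open(d_bay_store), open(d_hall_bay)}
  ∪ pre   = {open(d_bay_store), open(d_hall_bay)} ∪ {at(store), key_at(k2,store)}
          = {at(store), key_at(k2,store), open(d_bay_store), open(d_hall_bay)}

== RESULT ==
["at(store)", "key_at(k2,store)", "open(d_bay_store)", "open(d_hall_bay)"]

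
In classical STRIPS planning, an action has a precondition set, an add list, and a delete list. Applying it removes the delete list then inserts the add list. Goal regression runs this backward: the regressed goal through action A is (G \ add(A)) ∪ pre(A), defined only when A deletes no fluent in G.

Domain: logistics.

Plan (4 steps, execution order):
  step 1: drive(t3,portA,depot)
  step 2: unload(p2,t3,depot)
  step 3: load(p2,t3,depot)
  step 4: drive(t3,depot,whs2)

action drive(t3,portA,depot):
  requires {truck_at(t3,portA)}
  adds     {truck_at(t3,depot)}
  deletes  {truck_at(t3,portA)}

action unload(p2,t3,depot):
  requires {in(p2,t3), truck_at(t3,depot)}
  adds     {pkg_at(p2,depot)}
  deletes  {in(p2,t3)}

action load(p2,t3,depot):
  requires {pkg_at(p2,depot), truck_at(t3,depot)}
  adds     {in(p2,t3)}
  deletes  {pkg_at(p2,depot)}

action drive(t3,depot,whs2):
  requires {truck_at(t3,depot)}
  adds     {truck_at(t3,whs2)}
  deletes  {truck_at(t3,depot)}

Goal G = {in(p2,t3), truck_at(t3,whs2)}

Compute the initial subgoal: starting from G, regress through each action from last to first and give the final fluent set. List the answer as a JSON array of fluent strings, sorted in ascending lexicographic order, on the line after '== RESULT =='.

Regress step by step:
  through step 4 (drive(t3,depot,whs2)): drop {truck_at(t3,whs2)}, keep {in(p2,t3)}, require {truck_at(t3,depot)}
    → {in(p2,t3), truck_at(t3,depot)}
  through step 3 (load(p2,t3,depot)): drop {in(p2,t3)}, keep {truck_at(t3,depot)}, require {pkg_at(p2,depot), truck_at(t3,depot)}
    → {pkg_at(p2,depot), truck_at(t3,depot)}
  through step 2 (unload(p2,t3,depot)): drop {pkg_at(p2,depot)}, keep {truck_at(t3,depot)}, require {in(p2,t3), truck_at(t3,depot)}
    → {in(p2,t3), truck_at(t3,depot)}
  through step 1 (drive(t3,portA,depot)): drop {truck_at(t3,depot)}, keep {in(p2,t3)}, require {truck_at(t3,portA)}
    → {in(p2,t3), truck_at(t3,portA)}

== RESULT ==
["in(p2,t3)", "truck_at(t3,portA)"]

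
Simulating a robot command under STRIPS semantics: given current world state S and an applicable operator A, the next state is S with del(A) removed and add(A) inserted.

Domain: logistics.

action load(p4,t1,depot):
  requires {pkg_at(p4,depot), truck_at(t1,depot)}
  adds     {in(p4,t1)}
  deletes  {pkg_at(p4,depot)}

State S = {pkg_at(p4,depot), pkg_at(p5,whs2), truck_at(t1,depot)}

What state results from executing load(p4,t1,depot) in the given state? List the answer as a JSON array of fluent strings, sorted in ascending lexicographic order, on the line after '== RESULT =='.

Progress:
  pre ⊆ S: {pkg_at(p4,depot), truck_at(t1,depot)} ⊆ S  — applicable
  S \ del = {pkg_at(p5,whs2), truck_at(t1,depot)}
  ∪ add   = {in(p4,t1), pkg_at(p5,whs2), truck_at(t1,depot)}

== RESULT ==
["in(p4,t1)", "pkg_at(p5,whs2)", "truck_at(t1,depot)"]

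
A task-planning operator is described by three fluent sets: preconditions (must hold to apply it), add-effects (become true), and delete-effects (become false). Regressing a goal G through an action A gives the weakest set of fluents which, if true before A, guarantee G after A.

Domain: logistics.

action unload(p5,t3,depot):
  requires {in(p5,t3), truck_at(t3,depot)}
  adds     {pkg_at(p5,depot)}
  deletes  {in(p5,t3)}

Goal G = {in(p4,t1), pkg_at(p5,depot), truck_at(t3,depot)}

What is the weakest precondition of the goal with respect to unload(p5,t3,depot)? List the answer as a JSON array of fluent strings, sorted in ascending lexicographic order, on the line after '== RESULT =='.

Regress:
  G ∩ del = {}  (empty — regression defined)
  G \ add = {in(p4,t1), pkg_at(p5,depot), truck_at(t3,depot)} \ {pkg_at(p5,depot)} = {in(p4,t1), truck_at(t3,depot)}
  ∪ pre   = {in(p4,t1), truck_at(t3,depot)} ∪ {in(p5,t3), truck_at(t3,depot)}
          = {in(p4,t1), in(p5,t3), truck_at(t3,depot)}

== RESULT ==
["in(p4,t1)", "in(p5,t3)", "truck_at(t3,depot)"]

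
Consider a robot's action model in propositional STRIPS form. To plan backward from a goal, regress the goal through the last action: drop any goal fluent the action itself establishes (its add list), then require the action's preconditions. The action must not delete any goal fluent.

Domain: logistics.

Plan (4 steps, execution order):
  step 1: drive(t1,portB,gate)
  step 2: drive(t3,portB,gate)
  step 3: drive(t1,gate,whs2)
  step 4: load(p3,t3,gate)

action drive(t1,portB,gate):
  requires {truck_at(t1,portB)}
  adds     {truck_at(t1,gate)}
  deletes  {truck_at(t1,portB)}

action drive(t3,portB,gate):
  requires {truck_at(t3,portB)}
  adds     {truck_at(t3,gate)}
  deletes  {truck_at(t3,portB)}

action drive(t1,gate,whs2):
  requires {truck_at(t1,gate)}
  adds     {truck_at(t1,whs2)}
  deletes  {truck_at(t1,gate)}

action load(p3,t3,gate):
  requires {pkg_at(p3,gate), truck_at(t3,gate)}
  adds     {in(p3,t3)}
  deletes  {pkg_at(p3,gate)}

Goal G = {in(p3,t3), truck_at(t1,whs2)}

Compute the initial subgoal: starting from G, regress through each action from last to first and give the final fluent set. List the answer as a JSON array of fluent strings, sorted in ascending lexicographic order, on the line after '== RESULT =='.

Regress step by step:
  through step 4 (load(p3,t3,gate)): drop {in(p3,t3)}, keep {truck_at(t1,whs2)}, require {pkg_at(p3,gate), truck_at(t3,gate)}
    → {pkg_at(p3,gate), truck_at(t1,whs2), truck_at(t3,gate)}
  through step 3 (drive(t1,gate,whs2)): drop {truck_at(t1,whs2)}, keep {pkg_at(p3,gate), truck_at(t3,gate)}, require {truck_at(t1,gate)}
    → {pkg_at(p3,gate), truck_at(t1,gate), truck_at(t3,gate)}
  through step 2 (drive(t3,portB,gate)): drop {truck_at(t3,gate)}, keep {pkg_at(p3,gate), truck_at(t1,gate)}, require {truck_at(t3,portB)}
    → {pkg_at(p3,gate), truck_at(t1,gate), truck_at(t3,portB)}
  through step 1 (drive(t1,portB,gate)): drop {truck_at(t1,gate)}, keep {pkg_at(p3,gate), truck_at(t3,portB)}, require {truck_at(t1,portB)}
    → {pkg_at(p3,gate), truck_at(t1,portB), truck_at(t3,portB)}

== RESULT ==
["pkg_at(p3,gate)", "truck_at(t1,portB)", "truck_at(t3,portB)"]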